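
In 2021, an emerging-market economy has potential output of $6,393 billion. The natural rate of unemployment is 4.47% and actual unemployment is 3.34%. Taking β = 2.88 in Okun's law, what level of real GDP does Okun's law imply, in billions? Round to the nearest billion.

Unemployment gap = 3.34 - 4.47 = -1.13 points, so the output gap is -2.88 × (-1.13) = 3.2544%.
Actual GDP = 6393 × (1 + 3.2544/100) = 6393 × 1.032544 ≈ 6601 billion.

$6,601 billion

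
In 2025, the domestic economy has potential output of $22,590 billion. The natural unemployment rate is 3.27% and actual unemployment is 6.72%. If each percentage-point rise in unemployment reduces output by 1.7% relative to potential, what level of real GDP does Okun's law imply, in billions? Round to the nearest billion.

Unemployment gap = 6.72 - 3.27 = 3.45 points, so the output gap is -1.7 × 3.45 = -5.865%.
Actual GDP = 22590 × (1 - 5.865/100) = 22590 × 0.94135 ≈ 21265 billion.

$21,265 billion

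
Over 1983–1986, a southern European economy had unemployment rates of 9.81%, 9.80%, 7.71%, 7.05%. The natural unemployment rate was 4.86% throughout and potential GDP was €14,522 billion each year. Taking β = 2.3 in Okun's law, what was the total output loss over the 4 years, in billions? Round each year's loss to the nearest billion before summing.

Year 1983: gap = -2.3 × (9.81 - 4.86) = -11.385%, loss ≈ 14522 × 11.385/100 ≈ 1653.
Year 1984: gap = -2.3 × (9.8 - 4.86) = -11.362%, loss ≈ 14522 × 11.362/100 ≈ 1650.
Year 1985: gap = -2.3 × (7.71 - 4.86) = -6.555%, loss ≈ 14522 × 6.555/100 ≈ 952.
Year 1986: gap = -2.3 × (7.05 - 4.86) = -5.037%, loss ≈ 14522 × 5.037/100 ≈ 731.
Total lost output = 1653 + 1650 + 952 + 731 = 4986 billion.

€4,986 billion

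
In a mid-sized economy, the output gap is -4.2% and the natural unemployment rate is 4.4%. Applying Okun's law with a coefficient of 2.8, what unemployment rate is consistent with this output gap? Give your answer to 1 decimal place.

5.9%

From Okun's law, u - u* = -(output gap)/β = -(-4.2)/2.8 = 1.5 points.
So u = 4.4 + 1.5 = 5.9%.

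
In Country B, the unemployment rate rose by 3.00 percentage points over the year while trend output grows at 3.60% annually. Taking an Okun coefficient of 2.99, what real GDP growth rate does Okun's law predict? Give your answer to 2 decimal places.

Growth-rate Okun's law: g_Y = g_Y* - β × Δu.
g_Y = 3.60 - 2.99 × (3.00) = 3.6 - 8.97 = -5.37%, i.e. -5.37% to 2 d.p.

-5.37%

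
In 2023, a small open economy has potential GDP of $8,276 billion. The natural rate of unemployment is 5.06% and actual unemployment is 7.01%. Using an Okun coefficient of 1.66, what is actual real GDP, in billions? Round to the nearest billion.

Unemployment gap = 7.01 - 5.06 = 1.95 points, so the output gap is -1.66 × 1.95 = -3.237%.
Actual GDP = 8276 × (1 - 3.237/100) = 8276 × 0.96763 ≈ 8008 billion.

$8,008 billion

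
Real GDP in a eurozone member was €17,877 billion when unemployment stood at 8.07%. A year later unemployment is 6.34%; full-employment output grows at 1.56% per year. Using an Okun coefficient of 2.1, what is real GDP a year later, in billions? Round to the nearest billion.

Δu = 6.34 - 8.07 = -1.73 points.
Okun's law (growth form): g_Y = g_Y* - β × Δu = 1.56 - 2.1 × (-1.73) = 1.56 + 3.633 = 5.193%.
Real GDP in the next year = 17877 × (1 + 5.193/100) = 17877 × 1.05193 ≈ 18805 billion.

€18,805 billion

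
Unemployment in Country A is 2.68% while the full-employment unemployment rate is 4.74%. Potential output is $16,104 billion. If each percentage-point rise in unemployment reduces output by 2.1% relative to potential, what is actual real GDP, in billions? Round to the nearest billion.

$16,801 billion

Unemployment gap = 2.68 - 4.74 = -2.06 points, so the output gap is -2.1 × (-2.06) = 4.326%.
Actual GDP = 16104 × (1 + 4.326/100) = 16104 × 1.04326 ≈ 16801 billion.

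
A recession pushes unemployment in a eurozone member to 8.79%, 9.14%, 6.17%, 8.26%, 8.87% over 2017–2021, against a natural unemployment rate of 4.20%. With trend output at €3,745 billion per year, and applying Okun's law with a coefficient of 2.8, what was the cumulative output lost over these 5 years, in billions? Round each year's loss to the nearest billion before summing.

€2,122 billion

Year 2017: gap = -2.8 × (8.79 - 4.2) = -12.852%, loss ≈ 3745 × 12.852/100 ≈ 481.
Year 2018: gap = -2.8 × (9.14 - 4.2) = -13.832%, loss ≈ 3745 × 13.832/100 ≈ 518.
Year 2019: gap = -2.8 × (6.17 - 4.2) = -5.516%, loss ≈ 3745 × 5.516/100 ≈ 207.
Year 2020: gap = -2.8 × (8.26 - 4.2) = -11.368%, loss ≈ 3745 × 11.368/100 ≈ 426.
Year 2021: gap = -2.8 × (8.87 - 4.2) = -13.076%, loss ≈ 3745 × 13.076/100 ≈ 490.
Total lost output = 481 + 518 + 207 + 426 + 490 = 2122 billion.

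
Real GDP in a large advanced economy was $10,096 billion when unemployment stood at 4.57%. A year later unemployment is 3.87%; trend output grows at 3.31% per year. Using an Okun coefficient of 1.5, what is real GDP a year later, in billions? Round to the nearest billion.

Δu = 3.87 - 4.57 = -0.7 points.
Okun's law (growth form): g_Y = g_Y* - β × Δu = 3.31 - 1.5 × (-0.70) = 3.31 + 1.05 = 4.36%.
Real GDP in the next year = 10096 × (1 + 4.36/100) = 10096 × 1.0436 ≈ 10536 billion.

$10,536 billion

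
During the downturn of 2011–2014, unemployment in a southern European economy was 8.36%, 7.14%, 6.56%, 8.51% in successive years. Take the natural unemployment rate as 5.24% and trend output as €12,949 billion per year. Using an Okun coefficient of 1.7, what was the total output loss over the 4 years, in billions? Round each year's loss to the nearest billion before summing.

€2,116 billion

Year 2011: gap = -1.7 × (8.36 - 5.24) = -5.304%, loss ≈ 12949 × 5.304/100 ≈ 687.
Year 2012: gap = -1.7 × (7.14 - 5.24) = -3.23%, loss ≈ 12949 × 3.23/100 ≈ 418.
Year 2013: gap = -1.7 × (6.56 - 5.24) = -2.244%, loss ≈ 12949 × 2.244/100 ≈ 291.
Year 2014: gap = -1.7 × (8.51 - 5.24) = -5.559%, loss ≈ 12949 × 5.559/100 ≈ 720.
Total lost output = 687 + 418 + 291 + 720 = 2116 billion.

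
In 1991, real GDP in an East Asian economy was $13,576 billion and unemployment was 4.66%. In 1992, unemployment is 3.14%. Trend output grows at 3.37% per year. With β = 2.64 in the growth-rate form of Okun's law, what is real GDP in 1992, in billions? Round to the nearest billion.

Δu = 3.14 - 4.66 = -1.52 points.
Okun's law (growth form): g_Y = g_Y* - β × Δu = 3.37 - 2.64 × (-1.52) = 3.37 + 4.0128 = 7.3828%.
Real GDP in the next year = 13576 × (1 + 7.3828/100) = 13576 × 1.073828 ≈ 14578 billion.

$14,578 billion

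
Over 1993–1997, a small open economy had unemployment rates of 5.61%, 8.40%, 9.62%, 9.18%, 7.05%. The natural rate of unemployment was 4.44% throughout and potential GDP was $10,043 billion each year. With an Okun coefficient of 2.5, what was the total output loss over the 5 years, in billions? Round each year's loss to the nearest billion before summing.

Year 1993: gap = -2.5 × (5.61 - 4.44) = -2.925%, loss ≈ 10043 × 2.925/100 ≈ 294.
Year 1994: gap = -2.5 × (8.4 - 4.44) = -9.9%, loss ≈ 10043 × 9.9/100 ≈ 994.
Year 1995: gap = -2.5 × (9.62 - 4.44) = -12.95%, loss ≈ 10043 × 12.95/100 ≈ 1301.
Year 1996: gap = -2.5 × (9.18 - 4.44) = -11.85%, loss ≈ 10043 × 11.85/100 ≈ 1190.
Year 1997: gap = -2.5 × (7.05 - 4.44) = -6.525%, loss ≈ 10043 × 6.525/100 ≈ 655.
Total lost output = 294 + 994 + 1301 + 1190 + 655 = 4434 billion.

$4,434 billion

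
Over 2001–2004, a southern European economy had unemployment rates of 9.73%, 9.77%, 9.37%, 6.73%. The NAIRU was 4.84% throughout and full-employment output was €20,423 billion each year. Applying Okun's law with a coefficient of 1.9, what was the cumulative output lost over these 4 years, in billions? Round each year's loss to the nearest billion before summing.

€6,302 billion

Year 2001: gap = -1.9 × (9.73 - 4.84) = -9.291%, loss ≈ 20423 × 9.291/100 ≈ 1898.
Year 2002: gap = -1.9 × (9.77 - 4.84) = -9.367%, loss ≈ 20423 × 9.367/100 ≈ 1913.
Year 2003: gap = -1.9 × (9.37 - 4.84) = -8.607%, loss ≈ 20423 × 8.607/100 ≈ 1758.
Year 2004: gap = -1.9 × (6.73 - 4.84) = -3.591%, loss ≈ 20423 × 3.591/100 ≈ 733.
Total lost output = 1898 + 1913 + 1758 + 733 = 6302 billion.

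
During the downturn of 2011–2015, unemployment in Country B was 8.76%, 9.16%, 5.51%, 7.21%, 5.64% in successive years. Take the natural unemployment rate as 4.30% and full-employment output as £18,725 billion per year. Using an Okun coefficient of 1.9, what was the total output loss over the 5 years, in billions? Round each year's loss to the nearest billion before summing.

£5,258 billion

Year 2011: gap = -1.9 × (8.76 - 4.3) = -8.474%, loss ≈ 18725 × 8.474/100 ≈ 1587.
Year 2012: gap = -1.9 × (9.16 - 4.3) = -9.234%, loss ≈ 18725 × 9.234/100 ≈ 1729.
Year 2013: gap = -1.9 × (5.51 - 4.3) = -2.299%, loss ≈ 18725 × 2.299/100 ≈ 430.
Year 2014: gap = -1.9 × (7.21 - 4.3) = -5.529%, loss ≈ 18725 × 5.529/100 ≈ 1035.
Year 2015: gap = -1.9 × (5.64 - 4.3) = -2.546%, loss ≈ 18725 × 2.546/100 ≈ 477.
Total lost output = 1587 + 1729 + 430 + 1035 + 477 = 5258 billion.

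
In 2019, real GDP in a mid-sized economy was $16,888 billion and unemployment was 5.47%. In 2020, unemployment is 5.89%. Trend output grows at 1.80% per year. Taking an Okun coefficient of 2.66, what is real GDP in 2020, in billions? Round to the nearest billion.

Δu = 5.89 - 5.47 = 0.42 points.
Okun's law (growth form): g_Y = g_Y* - β × Δu = 1.80 - 2.66 × (0.42) = 1.8 - 1.1172 = 0.6828%.
Real GDP in the next year = 16888 × (1 + 0.6828/100) = 16888 × 1.006828 ≈ 17003 billion.

$17,003 billion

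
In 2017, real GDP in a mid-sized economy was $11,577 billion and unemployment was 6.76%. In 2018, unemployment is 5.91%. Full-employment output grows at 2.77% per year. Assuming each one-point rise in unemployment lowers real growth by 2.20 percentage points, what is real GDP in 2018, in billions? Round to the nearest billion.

Δu = 5.91 - 6.76 = -0.85 points.
Okun's law (growth form): g_Y = g_Y* - β × Δu = 2.77 - 2.20 × (-0.85) = 2.77 + 1.87 = 4.64%.
Real GDP in the next year = 11577 × (1 + 4.64/100) = 11577 × 1.0464 ≈ 12114 billion.

$12,114 billion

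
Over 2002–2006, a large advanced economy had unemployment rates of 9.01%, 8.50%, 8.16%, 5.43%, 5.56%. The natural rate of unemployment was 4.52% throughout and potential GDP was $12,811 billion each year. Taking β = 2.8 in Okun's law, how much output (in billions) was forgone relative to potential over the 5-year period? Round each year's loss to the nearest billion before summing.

$5,044 billion

Year 2002: gap = -2.8 × (9.01 - 4.52) = -12.572%, loss ≈ 12811 × 12.572/100 ≈ 1611.
Year 2003: gap = -2.8 × (8.5 - 4.52) = -11.144%, loss ≈ 12811 × 11.144/100 ≈ 1428.
Year 2004: gap = -2.8 × (8.16 - 4.52) = -10.192%, loss ≈ 12811 × 10.192/100 ≈ 1306.
Year 2005: gap = -2.8 × (5.43 - 4.52) = -2.548%, loss ≈ 12811 × 2.548/100 ≈ 326.
Year 2006: gap = -2.8 × (5.56 - 4.52) = -2.912%, loss ≈ 12811 × 2.912/100 ≈ 373.
Total lost output = 1611 + 1428 + 1306 + 326 + 373 = 5044 billion.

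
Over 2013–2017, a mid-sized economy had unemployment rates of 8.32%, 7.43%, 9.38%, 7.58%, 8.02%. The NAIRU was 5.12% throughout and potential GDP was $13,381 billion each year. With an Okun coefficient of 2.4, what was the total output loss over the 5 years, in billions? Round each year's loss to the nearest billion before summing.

Year 2013: gap = -2.4 × (8.32 - 5.12) = -7.68%, loss ≈ 13381 × 7.68/100 ≈ 1028.
Year 2014: gap = -2.4 × (7.43 - 5.12) = -5.544%, loss ≈ 13381 × 5.544/100 ≈ 742.
Year 2015: gap = -2.4 × (9.38 - 5.12) = -10.224%, loss ≈ 13381 × 10.224/100 ≈ 1368.
Year 2016: gap = -2.4 × (7.58 - 5.12) = -5.904%, loss ≈ 13381 × 5.904/100 ≈ 790.
Year 2017: gap = -2.4 × (8.02 - 5.12) = -6.96%, loss ≈ 13381 × 6.96/100 ≈ 931.
Total lost output = 1028 + 742 + 1368 + 790 + 931 = 4859 billion.

$4,859 billion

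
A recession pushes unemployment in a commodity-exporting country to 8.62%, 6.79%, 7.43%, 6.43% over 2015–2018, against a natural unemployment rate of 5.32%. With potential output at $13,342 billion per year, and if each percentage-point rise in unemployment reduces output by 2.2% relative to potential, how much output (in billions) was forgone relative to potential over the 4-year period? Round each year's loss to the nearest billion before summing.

Year 2015: gap = -2.2 × (8.62 - 5.32) = -7.26%, loss ≈ 13342 × 7.26/100 ≈ 969.
Year 2016: gap = -2.2 × (6.79 - 5.32) = -3.234%, loss ≈ 13342 × 3.234/100 ≈ 431.
Year 2017: gap = -2.2 × (7.43 - 5.32) = -4.642%, loss ≈ 13342 × 4.642/100 ≈ 619.
Year 2018: gap = -2.2 × (6.43 - 5.32) = -2.442%, loss ≈ 13342 × 2.442/100 ≈ 326.
Total lost output = 969 + 431 + 619 + 326 = 2345 billion.

$2,345 billion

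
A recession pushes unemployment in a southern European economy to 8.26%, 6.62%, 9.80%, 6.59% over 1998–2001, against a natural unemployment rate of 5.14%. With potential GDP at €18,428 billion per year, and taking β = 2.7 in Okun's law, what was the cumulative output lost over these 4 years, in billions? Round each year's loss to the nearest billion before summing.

Year 1998: gap = -2.7 × (8.26 - 5.14) = -8.424%, loss ≈ 18428 × 8.424/100 ≈ 1552.
Year 1999: gap = -2.7 × (6.62 - 5.14) = -3.996%, loss ≈ 18428 × 3.996/100 ≈ 736.
Year 2000: gap = -2.7 × (9.8 - 5.14) = -12.582%, loss ≈ 18428 × 12.582/100 ≈ 2319.
Year 2001: gap = -2.7 × (6.59 - 5.14) = -3.915%, loss ≈ 18428 × 3.915/100 ≈ 721.
Total lost output = 1552 + 736 + 2319 + 721 = 5328 billion.

€5,328 billion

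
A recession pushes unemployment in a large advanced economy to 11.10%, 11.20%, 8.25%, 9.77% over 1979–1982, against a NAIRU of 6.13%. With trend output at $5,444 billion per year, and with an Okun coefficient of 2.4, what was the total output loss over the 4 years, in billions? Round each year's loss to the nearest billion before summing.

Year 1979: gap = -2.4 × (11.1 - 6.13) = -11.928%, loss ≈ 5444 × 11.928/100 ≈ 649.
Year 1980: gap = -2.4 × (11.2 - 6.13) = -12.168%, loss ≈ 5444 × 12.168/100 ≈ 662.
Year 1981: gap = -2.4 × (8.25 - 6.13) = -5.088%, loss ≈ 5444 × 5.088/100 ≈ 277.
Year 1982: gap = -2.4 × (9.77 - 6.13) = -8.736%, loss ≈ 5444 × 8.736/100 ≈ 476.
Total lost output = 649 + 662 + 277 + 476 = 2064 billion.

$2,064 billion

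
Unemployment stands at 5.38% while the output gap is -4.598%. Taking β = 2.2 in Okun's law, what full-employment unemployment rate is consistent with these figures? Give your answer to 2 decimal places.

3.29%

From Okun's law, u - u* = -(output gap)/β = -(-4.598)/2.2 = 2.09 points.
So u* = 5.38 - 2.09 = 3.29%.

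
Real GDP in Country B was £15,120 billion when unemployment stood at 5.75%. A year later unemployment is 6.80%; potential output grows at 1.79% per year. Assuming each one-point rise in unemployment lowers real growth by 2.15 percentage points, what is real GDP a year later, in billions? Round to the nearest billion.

£15,049 billion

Δu = 6.8 - 5.75 = 1.05 points.
Okun's law (growth form): g_Y = g_Y* - β × Δu = 1.79 - 2.15 × (1.05) = 1.79 - 2.2575 = -0.4675%.
Real GDP in the next year = 15120 × (1 - 0.4675/100) = 15120 × 0.995325 ≈ 15049 billion.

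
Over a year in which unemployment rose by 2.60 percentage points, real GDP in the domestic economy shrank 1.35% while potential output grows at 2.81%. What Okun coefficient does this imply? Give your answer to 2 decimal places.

Growth form: g_Y = g_Y* - β × Δu, so β = (g_Y* - g_Y)/Δu.
β = (2.81 + 1.35)/2.60 = 4.16/2.60 = 1.60.

β ≈ 1.60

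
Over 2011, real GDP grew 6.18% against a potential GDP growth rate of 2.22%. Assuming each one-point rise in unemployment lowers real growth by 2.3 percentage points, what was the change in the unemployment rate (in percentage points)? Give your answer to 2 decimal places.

-1.72 percentage points

Growth-rate Okun's law: g_Y = g_Y* - β × Δu, so Δu = (g_Y* - g_Y)/β.
Δu = (2.22 - 6.18)/2.3 = -3.96/2.3 = -1.72 percentage points.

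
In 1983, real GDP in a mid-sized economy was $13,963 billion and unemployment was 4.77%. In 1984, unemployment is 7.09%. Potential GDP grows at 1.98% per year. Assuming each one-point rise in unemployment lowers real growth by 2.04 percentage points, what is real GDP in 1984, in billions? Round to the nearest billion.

$13,579 billion

Δu = 7.09 - 4.77 = 2.32 points.
Okun's law (growth form): g_Y = g_Y* - β × Δu = 1.98 - 2.04 × (2.32) = 1.98 - 4.7328 = -2.7528%.
Real GDP in the next year = 13963 × (1 - 2.7528/100) = 13963 × 0.972472 ≈ 13579 billion.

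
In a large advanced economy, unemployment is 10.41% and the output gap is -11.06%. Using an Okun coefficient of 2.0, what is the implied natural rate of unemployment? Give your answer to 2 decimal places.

4.88%

From Okun's law, u - u* = -(output gap)/β = -(-11.06)/2.0 = 5.53 points.
So u* = 10.41 - 5.53 = 4.88%.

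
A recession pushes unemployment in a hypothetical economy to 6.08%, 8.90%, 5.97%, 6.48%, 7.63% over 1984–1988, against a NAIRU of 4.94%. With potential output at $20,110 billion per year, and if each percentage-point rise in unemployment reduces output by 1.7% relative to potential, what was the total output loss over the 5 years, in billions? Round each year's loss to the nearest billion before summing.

Year 1984: gap = -1.7 × (6.08 - 4.94) = -1.938%, loss ≈ 20110 × 1.938/100 ≈ 390.
Year 1985: gap = -1.7 × (8.9 - 4.94) = -6.732%, loss ≈ 20110 × 6.732/100 ≈ 1354.
Year 1986: gap = -1.7 × (5.97 - 4.94) = -1.751%, loss ≈ 20110 × 1.751/100 ≈ 352.
Year 1987: gap = -1.7 × (6.48 - 4.94) = -2.618%, loss ≈ 20110 × 2.618/100 ≈ 526.
Year 1988: gap = -1.7 × (7.63 - 4.94) = -4.573%, loss ≈ 20110 × 4.573/100 ≈ 920.
Total lost output = 390 + 1354 + 352 + 526 + 920 = 3542 billion.

$3,542 billion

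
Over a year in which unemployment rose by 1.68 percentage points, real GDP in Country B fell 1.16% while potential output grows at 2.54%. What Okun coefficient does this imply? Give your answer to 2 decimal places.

β ≈ 2.20

Growth form: g_Y = g_Y* - β × Δu, so β = (g_Y* - g_Y)/Δu.
β = (2.54 + 1.16)/1.68 = 3.7/1.68 = 2.20.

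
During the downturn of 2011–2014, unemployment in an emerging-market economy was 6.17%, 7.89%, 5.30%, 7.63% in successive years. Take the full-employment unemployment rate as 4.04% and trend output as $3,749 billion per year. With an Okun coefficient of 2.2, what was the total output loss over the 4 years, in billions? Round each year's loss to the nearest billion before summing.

$894 billion

Year 2011: gap = -2.2 × (6.17 - 4.04) = -4.686%, loss ≈ 3749 × 4.686/100 ≈ 176.
Year 2012: gap = -2.2 × (7.89 - 4.04) = -8.47%, loss ≈ 3749 × 8.47/100 ≈ 318.
Year 2013: gap = -2.2 × (5.3 - 4.04) = -2.772%, loss ≈ 3749 × 2.772/100 ≈ 104.
Year 2014: gap = -2.2 × (7.63 - 4.04) = -7.898%, loss ≈ 3749 × 7.898/100 ≈ 296.
Total lost output = 176 + 318 + 104 + 296 = 894 billion.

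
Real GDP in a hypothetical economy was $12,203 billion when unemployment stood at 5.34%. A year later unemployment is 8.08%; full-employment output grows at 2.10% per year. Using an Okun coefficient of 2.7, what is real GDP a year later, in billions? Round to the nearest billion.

$11,556 billion

Δu = 8.08 - 5.34 = 2.74 points.
Okun's law (growth form): g_Y = g_Y* - β × Δu = 2.10 - 2.7 × (2.74) = 2.1 - 7.398 = -5.298%.
Real GDP in the next year = 12203 × (1 - 5.298/100) = 12203 × 0.94702 ≈ 11556 billion.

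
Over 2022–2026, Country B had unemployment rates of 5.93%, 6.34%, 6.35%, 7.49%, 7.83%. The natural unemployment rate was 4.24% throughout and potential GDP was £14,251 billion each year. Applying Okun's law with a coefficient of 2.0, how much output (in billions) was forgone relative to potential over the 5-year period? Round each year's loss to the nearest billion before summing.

Year 2022: gap = -2.0 × (5.93 - 4.24) = -3.38%, loss ≈ 14251 × 3.38/100 ≈ 482.
Year 2023: gap = -2.0 × (6.34 - 4.24) = -4.2%, loss ≈ 14251 × 4.2/100 ≈ 599.
Year 2024: gap = -2.0 × (6.35 - 4.24) = -4.22%, loss ≈ 14251 × 4.22/100 ≈ 601.
Year 2025: gap = -2.0 × (7.49 - 4.24) = -6.5%, loss ≈ 14251 × 6.5/100 ≈ 926.
Year 2026: gap = -2.0 × (7.83 - 4.24) = -7.18%, loss ≈ 14251 × 7.18/100 ≈ 1023.
Total lost output = 482 + 599 + 601 + 926 + 1023 = 3631 billion.

£3,631 billion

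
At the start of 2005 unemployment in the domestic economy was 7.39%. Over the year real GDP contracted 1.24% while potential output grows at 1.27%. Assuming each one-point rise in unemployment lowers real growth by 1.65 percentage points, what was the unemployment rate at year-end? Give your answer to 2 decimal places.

Growth-rate Okun's law: g_Y = g_Y* - β × Δu, so Δu = (g_Y* - g_Y)/β.
Δu = (1.27 + 1.24)/1.65 = 2.51/1.65 = 1.52 percentage points.
Year-end unemployment = 7.39 + 1.52 = 8.91%.

8.91%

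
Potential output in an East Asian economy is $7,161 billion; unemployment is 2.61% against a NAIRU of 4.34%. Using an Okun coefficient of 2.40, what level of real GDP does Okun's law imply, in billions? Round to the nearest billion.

$7,458 billion

Unemployment gap = 2.61 - 4.34 = -1.73 points, so the output gap is -2.4 × (-1.73) = 4.152%.
Actual GDP = 7161 × (1 + 4.152/100) = 7161 × 1.04152 ≈ 7458 billion.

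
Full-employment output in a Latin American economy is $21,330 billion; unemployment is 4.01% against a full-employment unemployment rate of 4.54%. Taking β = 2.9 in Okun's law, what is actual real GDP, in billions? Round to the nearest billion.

$21,658 billion

Unemployment gap = 4.01 - 4.54 = -0.53 points, so the output gap is -2.9 × (-0.53) = 1.537%.
Actual GDP = 21330 × (1 + 1.537/100) = 21330 × 1.01537 ≈ 21658 billion.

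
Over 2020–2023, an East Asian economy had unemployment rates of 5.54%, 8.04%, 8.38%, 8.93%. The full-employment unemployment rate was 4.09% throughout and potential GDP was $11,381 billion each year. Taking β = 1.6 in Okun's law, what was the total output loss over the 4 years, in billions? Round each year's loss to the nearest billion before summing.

Year 2020: gap = -1.6 × (5.54 - 4.09) = -2.32%, loss ≈ 11381 × 2.32/100 ≈ 264.
Year 2021: gap = -1.6 × (8.04 - 4.09) = -6.32%, loss ≈ 11381 × 6.32/100 ≈ 719.
Year 2022: gap = -1.6 × (8.38 - 4.09) = -6.864%, loss ≈ 11381 × 6.864/100 ≈ 781.
Year 2023: gap = -1.6 × (8.93 - 4.09) = -7.744%, loss ≈ 11381 × 7.744/100 ≈ 881.
Total lost output = 264 + 719 + 781 + 881 = 2645 billion.

$2,645 billion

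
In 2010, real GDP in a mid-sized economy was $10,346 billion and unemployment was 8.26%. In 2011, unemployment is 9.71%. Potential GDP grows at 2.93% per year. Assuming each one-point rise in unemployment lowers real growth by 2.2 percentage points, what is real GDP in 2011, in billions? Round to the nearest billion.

Δu = 9.71 - 8.26 = 1.45 points.
Okun's law (growth form): g_Y = g_Y* - β × Δu = 2.93 - 2.2 × (1.45) = 2.93 - 3.19 = -0.26%.
Real GDP in the next year = 10346 × (1 - 0.26/100) = 10346 × 0.9974 ≈ 10319 billion.

$10,319 billion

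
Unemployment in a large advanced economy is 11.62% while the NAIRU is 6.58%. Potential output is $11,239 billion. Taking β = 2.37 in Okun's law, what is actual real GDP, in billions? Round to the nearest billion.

$9,897 billion

Unemployment gap = 11.62 - 6.58 = 5.04 points, so the output gap is -2.37 × 5.04 = -11.9448%.
Actual GDP = 11239 × (1 - 11.9448/100) = 11239 × 0.880552 ≈ 9897 billion.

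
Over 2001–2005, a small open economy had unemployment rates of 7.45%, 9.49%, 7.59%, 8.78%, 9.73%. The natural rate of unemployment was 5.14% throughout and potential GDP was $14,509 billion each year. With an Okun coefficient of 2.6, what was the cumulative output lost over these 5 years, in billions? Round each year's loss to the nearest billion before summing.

Year 2001: gap = -2.6 × (7.45 - 5.14) = -6.006%, loss ≈ 14509 × 6.006/100 ≈ 871.
Year 2002: gap = -2.6 × (9.49 - 5.14) = -11.31%, loss ≈ 14509 × 11.31/100 ≈ 1641.
Year 2003: gap = -2.6 × (7.59 - 5.14) = -6.37%, loss ≈ 14509 × 6.37/100 ≈ 924.
Year 2004: gap = -2.6 × (8.78 - 5.14) = -9.464%, loss ≈ 14509 × 9.464/100 ≈ 1373.
Year 2005: gap = -2.6 × (9.73 - 5.14) = -11.934%, loss ≈ 14509 × 11.934/100 ≈ 1732.
Total lost output = 871 + 1641 + 924 + 1373 + 1732 = 6541 billion.

$6,541 billion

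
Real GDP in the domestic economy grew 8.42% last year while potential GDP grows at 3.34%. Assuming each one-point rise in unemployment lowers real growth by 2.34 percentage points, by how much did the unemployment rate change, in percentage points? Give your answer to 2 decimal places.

Growth-rate Okun's law: g_Y = g_Y* - β × Δu, so Δu = (g_Y* - g_Y)/β.
Δu = (3.34 - 8.42)/2.34 = -5.08/2.34 = -2.17 percentage points.

-2.17 percentage points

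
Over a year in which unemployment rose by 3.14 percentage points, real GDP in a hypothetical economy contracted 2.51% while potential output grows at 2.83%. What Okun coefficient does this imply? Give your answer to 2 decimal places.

β ≈ 1.70

Growth form: g_Y = g_Y* - β × Δu, so β = (g_Y* - g_Y)/Δu.
β = (2.83 + 2.51)/3.14 = 5.34/3.14 = 1.70.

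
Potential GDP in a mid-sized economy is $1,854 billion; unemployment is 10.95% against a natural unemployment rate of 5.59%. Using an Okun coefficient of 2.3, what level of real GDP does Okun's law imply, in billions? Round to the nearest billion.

$1,625 billion

Unemployment gap = 10.95 - 5.59 = 5.36 points, so the output gap is -2.3 × 5.36 = -12.328%.
Actual GDP = 1854 × (1 - 12.328/100) = 1854 × 0.87672 ≈ 1625 billion.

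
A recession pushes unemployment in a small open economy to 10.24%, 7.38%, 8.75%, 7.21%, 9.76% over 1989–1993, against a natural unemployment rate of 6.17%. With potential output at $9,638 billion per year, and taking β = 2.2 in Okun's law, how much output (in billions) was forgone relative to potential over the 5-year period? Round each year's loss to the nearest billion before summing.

$2,649 billion

Year 1989: gap = -2.2 × (10.24 - 6.17) = -8.954%, loss ≈ 9638 × 8.954/100 ≈ 863.
Year 1990: gap = -2.2 × (7.38 - 6.17) = -2.662%, loss ≈ 9638 × 2.662/100 ≈ 257.
Year 1991: gap = -2.2 × (8.75 - 6.17) = -5.676%, loss ≈ 9638 × 5.676/100 ≈ 547.
Year 1992: gap = -2.2 × (7.21 - 6.17) = -2.288%, loss ≈ 9638 × 2.288/100 ≈ 221.
Year 1993: gap = -2.2 × (9.76 - 6.17) = -7.898%, loss ≈ 9638 × 7.898/100 ≈ 761.
Total lost output = 863 + 257 + 547 + 221 + 761 = 2649 billion.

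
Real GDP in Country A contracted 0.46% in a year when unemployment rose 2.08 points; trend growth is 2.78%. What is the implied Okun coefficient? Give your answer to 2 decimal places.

β ≈ 1.56

Growth form: g_Y = g_Y* - β × Δu, so β = (g_Y* - g_Y)/Δu.
β = (2.78 + 0.46)/2.08 = 3.24/2.08 = 1.56.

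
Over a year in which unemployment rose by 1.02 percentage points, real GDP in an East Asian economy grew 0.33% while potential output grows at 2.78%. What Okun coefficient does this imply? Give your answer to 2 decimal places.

Growth form: g_Y = g_Y* - β × Δu, so β = (g_Y* - g_Y)/Δu.
β = (2.78 - 0.33)/1.02 = 2.45/1.02 = 2.40.

β ≈ 2.40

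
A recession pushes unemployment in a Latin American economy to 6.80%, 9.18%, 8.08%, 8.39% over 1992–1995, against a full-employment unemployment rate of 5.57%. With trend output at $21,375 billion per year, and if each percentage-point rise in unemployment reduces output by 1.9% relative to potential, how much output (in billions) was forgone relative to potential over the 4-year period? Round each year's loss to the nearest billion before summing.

$4,130 billion

Year 1992: gap = -1.9 × (6.8 - 5.57) = -2.337%, loss ≈ 21375 × 2.337/100 ≈ 500.
Year 1993: gap = -1.9 × (9.18 - 5.57) = -6.859%, loss ≈ 21375 × 6.859/100 ≈ 1466.
Year 1994: gap = -1.9 × (8.08 - 5.57) = -4.769%, loss ≈ 21375 × 4.769/100 ≈ 1019.
Year 1995: gap = -1.9 × (8.39 - 5.57) = -5.358%, loss ≈ 21375 × 5.358/100 ≈ 1145.
Total lost output = 500 + 1466 + 1019 + 1145 = 4130 billion.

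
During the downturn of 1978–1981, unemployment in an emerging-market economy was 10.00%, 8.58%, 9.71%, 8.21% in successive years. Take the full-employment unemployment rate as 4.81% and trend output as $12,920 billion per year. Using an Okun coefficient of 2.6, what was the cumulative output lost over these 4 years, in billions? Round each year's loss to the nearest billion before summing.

Year 1978: gap = -2.6 × (10 - 4.81) = -13.494%, loss ≈ 12920 × 13.494/100 ≈ 1743.
Year 1979: gap = -2.6 × (8.58 - 4.81) = -9.802%, loss ≈ 12920 × 9.802/100 ≈ 1266.
Year 1980: gap = -2.6 × (9.71 - 4.81) = -12.74%, loss ≈ 12920 × 12.74/100 ≈ 1646.
Year 1981: gap = -2.6 × (8.21 - 4.81) = -8.84%, loss ≈ 12920 × 8.84/100 ≈ 1142.
Total lost output = 1743 + 1266 + 1646 + 1142 = 5797 billion.

$5,797 billion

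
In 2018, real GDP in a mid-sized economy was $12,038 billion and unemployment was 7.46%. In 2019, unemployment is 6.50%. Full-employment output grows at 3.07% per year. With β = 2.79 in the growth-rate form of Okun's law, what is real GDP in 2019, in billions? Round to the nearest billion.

$12,730 billion

Δu = 6.5 - 7.46 = -0.96 points.
Okun's law (growth form): g_Y = g_Y* - β × Δu = 3.07 - 2.79 × (-0.96) = 3.07 + 2.6784 = 5.7484%.
Real GDP in the next year = 12038 × (1 + 5.7484/100) = 12038 × 1.057484 ≈ 12730 billion.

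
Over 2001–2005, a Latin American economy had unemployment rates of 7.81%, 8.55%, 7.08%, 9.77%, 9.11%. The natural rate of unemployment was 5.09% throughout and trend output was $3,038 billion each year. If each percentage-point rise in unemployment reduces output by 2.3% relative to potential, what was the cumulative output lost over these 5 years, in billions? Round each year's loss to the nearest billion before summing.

$1,179 billion

Year 2001: gap = -2.3 × (7.81 - 5.09) = -6.256%, loss ≈ 3038 × 6.256/100 ≈ 190.
Year 2002: gap = -2.3 × (8.55 - 5.09) = -7.958%, loss ≈ 3038 × 7.958/100 ≈ 242.
Year 2003: gap = -2.3 × (7.08 - 5.09) = -4.577%, loss ≈ 3038 × 4.577/100 ≈ 139.
Year 2004: gap = -2.3 × (9.77 - 5.09) = -10.764%, loss ≈ 3038 × 10.764/100 ≈ 327.
Year 2005: gap = -2.3 × (9.11 - 5.09) = -9.246%, loss ≈ 3038 × 9.246/100 ≈ 281.
Total lost output = 190 + 242 + 139 + 327 + 281 = 1179 billion.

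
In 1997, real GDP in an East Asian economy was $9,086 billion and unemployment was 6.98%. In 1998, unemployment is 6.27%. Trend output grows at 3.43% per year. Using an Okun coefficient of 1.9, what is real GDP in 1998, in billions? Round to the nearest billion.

Δu = 6.27 - 6.98 = -0.71 points.
Okun's law (growth form): g_Y = g_Y* - β × Δu = 3.43 - 1.9 × (-0.71) = 3.43 + 1.349 = 4.779%.
Real GDP in the next year = 9086 × (1 + 4.779/100) = 9086 × 1.04779 ≈ 9520 billion.

$9,520 billion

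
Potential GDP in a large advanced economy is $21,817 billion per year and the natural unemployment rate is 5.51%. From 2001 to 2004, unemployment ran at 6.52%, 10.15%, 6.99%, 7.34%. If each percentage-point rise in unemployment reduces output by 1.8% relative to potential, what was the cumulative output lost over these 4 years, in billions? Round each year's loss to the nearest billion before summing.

Year 2001: gap = -1.8 × (6.52 - 5.51) = -1.818%, loss ≈ 21817 × 1.818/100 ≈ 397.
Year 2002: gap = -1.8 × (10.15 - 5.51) = -8.352%, loss ≈ 21817 × 8.352/100 ≈ 1822.
Year 2003: gap = -1.8 × (6.99 - 5.51) = -2.664%, loss ≈ 21817 × 2.664/100 ≈ 581.
Year 2004: gap = -1.8 × (7.34 - 5.51) = -3.294%, loss ≈ 21817 × 3.294/100 ≈ 719.
Total lost output = 397 + 1822 + 581 + 719 = 3519 billion.

$3,519 billion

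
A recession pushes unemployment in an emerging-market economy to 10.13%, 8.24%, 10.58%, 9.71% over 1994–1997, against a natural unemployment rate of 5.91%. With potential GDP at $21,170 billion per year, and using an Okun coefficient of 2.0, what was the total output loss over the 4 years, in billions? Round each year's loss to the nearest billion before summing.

$6,360 billion

Year 1994: gap = -2.0 × (10.13 - 5.91) = -8.44%, loss ≈ 21170 × 8.44/100 ≈ 1787.
Year 1995: gap = -2.0 × (8.24 - 5.91) = -4.66%, loss ≈ 21170 × 4.66/100 ≈ 987.
Year 1996: gap = -2.0 × (10.58 - 5.91) = -9.34%, loss ≈ 21170 × 9.34/100 ≈ 1977.
Year 1997: gap = -2.0 × (9.71 - 5.91) = -7.6%, loss ≈ 21170 × 7.6/100 ≈ 1609.
Total lost output = 1787 + 987 + 1977 + 1609 = 6360 billion.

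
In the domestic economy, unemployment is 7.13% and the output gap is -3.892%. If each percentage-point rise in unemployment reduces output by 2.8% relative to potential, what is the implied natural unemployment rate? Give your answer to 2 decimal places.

5.74%

From Okun's law, u - u* = -(output gap)/β = -(-3.892)/2.8 = 1.39 points.
So u* = 7.13 - 1.39 = 5.74%.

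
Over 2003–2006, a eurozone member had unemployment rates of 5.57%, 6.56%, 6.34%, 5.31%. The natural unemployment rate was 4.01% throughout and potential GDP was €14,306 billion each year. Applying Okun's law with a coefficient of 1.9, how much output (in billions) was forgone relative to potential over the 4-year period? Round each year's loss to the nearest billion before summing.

€2,103 billion

Year 2003: gap = -1.9 × (5.57 - 4.01) = -2.964%, loss ≈ 14306 × 2.964/100 ≈ 424.
Year 2004: gap = -1.9 × (6.56 - 4.01) = -4.845%, loss ≈ 14306 × 4.845/100 ≈ 693.
Year 2005: gap = -1.9 × (6.34 - 4.01) = -4.427%, loss ≈ 14306 × 4.427/100 ≈ 633.
Year 2006: gap = -1.9 × (5.31 - 4.01) = -2.47%, loss ≈ 14306 × 2.47/100 ≈ 353.
Total lost output = 424 + 693 + 633 + 353 = 2103 billion.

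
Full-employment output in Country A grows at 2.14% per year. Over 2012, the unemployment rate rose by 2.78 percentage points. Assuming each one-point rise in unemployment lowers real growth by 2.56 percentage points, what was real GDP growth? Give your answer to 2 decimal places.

-4.98%

Growth-rate Okun's law: g_Y = g_Y* - β × Δu.
g_Y = 2.14 - 2.56 × (2.78) = 2.14 - 7.1168 = -4.9768%, i.e. -4.98% to 2 d.p.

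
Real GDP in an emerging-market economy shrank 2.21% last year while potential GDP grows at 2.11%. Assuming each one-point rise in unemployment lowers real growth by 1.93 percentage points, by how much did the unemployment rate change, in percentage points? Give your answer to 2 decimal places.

2.24 percentage points

Growth-rate Okun's law: g_Y = g_Y* - β × Δu, so Δu = (g_Y* - g_Y)/β.
Δu = (2.11 + 2.21)/1.93 = 4.32/1.93 = 2.24 percentage points.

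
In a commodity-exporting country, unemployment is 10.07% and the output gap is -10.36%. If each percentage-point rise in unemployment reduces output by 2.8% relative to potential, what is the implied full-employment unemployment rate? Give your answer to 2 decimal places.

From Okun's law, u - u* = -(output gap)/β = -(-10.36)/2.8 = 3.7 points.
So u* = 10.07 - 3.7 = 6.37%.

6.37%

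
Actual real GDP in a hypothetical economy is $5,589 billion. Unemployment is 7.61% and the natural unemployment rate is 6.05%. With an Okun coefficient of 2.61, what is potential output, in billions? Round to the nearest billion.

Unemployment gap = 7.61 - 6.05 = 1.56 points, so output gap = -2.61 × 1.56 = -4.0716%.
Since Y = Y* × (1 + gap/100), Y* = 5589/0.959284 ≈ 5826 billion.

$5,826 billion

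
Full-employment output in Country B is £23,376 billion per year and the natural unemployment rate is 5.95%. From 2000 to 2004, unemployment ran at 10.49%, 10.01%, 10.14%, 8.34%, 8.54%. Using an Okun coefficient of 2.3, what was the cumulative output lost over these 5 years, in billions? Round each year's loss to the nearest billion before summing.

Year 2000: gap = -2.3 × (10.49 - 5.95) = -10.442%, loss ≈ 23376 × 10.442/100 ≈ 2441.
Year 2001: gap = -2.3 × (10.01 - 5.95) = -9.338%, loss ≈ 23376 × 9.338/100 ≈ 2183.
Year 2002: gap = -2.3 × (10.14 - 5.95) = -9.637%, loss ≈ 23376 × 9.637/100 ≈ 2253.
Year 2003: gap = -2.3 × (8.34 - 5.95) = -5.497%, loss ≈ 23376 × 5.497/100 ≈ 1285.
Year 2004: gap = -2.3 × (8.54 - 5.95) = -5.957%, loss ≈ 23376 × 5.957/100 ≈ 1393.
Total lost output = 2441 + 2183 + 2253 + 1285 + 1393 = 9555 billion.

£9,555 billion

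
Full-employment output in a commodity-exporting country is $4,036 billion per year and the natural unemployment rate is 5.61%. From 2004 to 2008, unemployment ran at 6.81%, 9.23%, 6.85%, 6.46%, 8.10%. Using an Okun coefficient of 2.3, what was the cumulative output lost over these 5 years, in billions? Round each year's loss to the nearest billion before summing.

Year 2004: gap = -2.3 × (6.81 - 5.61) = -2.76%, loss ≈ 4036 × 2.76/100 ≈ 111.
Year 2005: gap = -2.3 × (9.23 - 5.61) = -8.326%, loss ≈ 4036 × 8.326/100 ≈ 336.
Year 2006: gap = -2.3 × (6.85 - 5.61) = -2.852%, loss ≈ 4036 × 2.852/100 ≈ 115.
Year 2007: gap = -2.3 × (6.46 - 5.61) = -1.955%, loss ≈ 4036 × 1.955/100 ≈ 79.
Year 2008: gap = -2.3 × (8.1 - 5.61) = -5.727%, loss ≈ 4036 × 5.727/100 ≈ 231.
Total lost output = 111 + 336 + 115 + 79 + 231 = 872 billion.

$872 billion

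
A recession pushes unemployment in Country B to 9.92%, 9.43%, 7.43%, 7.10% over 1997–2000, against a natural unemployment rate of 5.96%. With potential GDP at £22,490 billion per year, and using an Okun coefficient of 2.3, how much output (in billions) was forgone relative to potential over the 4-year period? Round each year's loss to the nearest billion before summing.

£5,193 billion

Year 1997: gap = -2.3 × (9.92 - 5.96) = -9.108%, loss ≈ 22490 × 9.108/100 ≈ 2048.
Year 1998: gap = -2.3 × (9.43 - 5.96) = -7.981%, loss ≈ 22490 × 7.981/100 ≈ 1795.
Year 1999: gap = -2.3 × (7.43 - 5.96) = -3.381%, loss ≈ 22490 × 3.381/100 ≈ 760.
Year 2000: gap = -2.3 × (7.1 - 5.96) = -2.622%, loss ≈ 22490 × 2.622/100 ≈ 590.
Total lost output = 2048 + 1795 + 760 + 590 = 5193 billion.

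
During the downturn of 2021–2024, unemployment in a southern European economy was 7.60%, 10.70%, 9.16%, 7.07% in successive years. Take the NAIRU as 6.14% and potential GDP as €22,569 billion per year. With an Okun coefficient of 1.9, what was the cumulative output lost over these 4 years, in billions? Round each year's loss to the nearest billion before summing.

€4,275 billion

Year 2021: gap = -1.9 × (7.6 - 6.14) = -2.774%, loss ≈ 22569 × 2.774/100 ≈ 626.
Year 2022: gap = -1.9 × (10.7 - 6.14) = -8.664%, loss ≈ 22569 × 8.664/100 ≈ 1955.
Year 2023: gap = -1.9 × (9.16 - 6.14) = -5.738%, loss ≈ 22569 × 5.738/100 ≈ 1295.
Year 2024: gap = -1.9 × (7.07 - 6.14) = -1.767%, loss ≈ 22569 × 1.767/100 ≈ 399.
Total lost output = 626 + 1955 + 1295 + 399 = 4275 billion.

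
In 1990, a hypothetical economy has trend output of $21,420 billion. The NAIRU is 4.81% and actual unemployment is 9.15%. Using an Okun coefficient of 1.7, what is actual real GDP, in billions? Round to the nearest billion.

$19,840 billion

Unemployment gap = 9.15 - 4.81 = 4.34 points, so the output gap is -1.7 × 4.34 = -7.378%.
Actual GDP = 21420 × (1 - 7.378/100) = 21420 × 0.92622 ≈ 19840 billion.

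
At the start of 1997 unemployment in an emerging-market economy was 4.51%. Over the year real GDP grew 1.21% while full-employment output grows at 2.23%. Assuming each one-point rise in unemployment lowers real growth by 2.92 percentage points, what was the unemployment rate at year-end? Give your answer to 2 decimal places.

4.86%

Growth-rate Okun's law: g_Y = g_Y* - β × Δu, so Δu = (g_Y* - g_Y)/β.
Δu = (2.23 - 1.21)/2.92 = 1.02/2.92 = 0.35 percentage points.
Year-end unemployment = 4.51 + 0.35 = 4.86%.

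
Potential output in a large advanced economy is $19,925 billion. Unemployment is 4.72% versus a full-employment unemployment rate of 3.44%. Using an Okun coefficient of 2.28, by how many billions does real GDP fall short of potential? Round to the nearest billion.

$581 billion

Output gap = -2.28 × (4.72 - 3.44) = -2.28 × 1.28 = -2.9184%.
Actual GDP ≈ 19925 × 0.970816 ≈ 19344 billion, so the shortfall is 19925 - 19344 = 581 billion.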